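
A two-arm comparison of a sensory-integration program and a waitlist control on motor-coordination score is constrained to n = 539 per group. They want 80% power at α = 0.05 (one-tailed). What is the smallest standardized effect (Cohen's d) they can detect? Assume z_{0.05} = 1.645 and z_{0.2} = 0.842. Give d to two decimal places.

d_min ≈ 0.15

For two independent groups of n = 539 each: d_min = (z_{α} + z_β)·√(2/n).
z-sum = 1.645 + 0.842 = 2.487.
d_min = 2.487 × √(2/539) = 2.487 × 0.0609 = 0.151.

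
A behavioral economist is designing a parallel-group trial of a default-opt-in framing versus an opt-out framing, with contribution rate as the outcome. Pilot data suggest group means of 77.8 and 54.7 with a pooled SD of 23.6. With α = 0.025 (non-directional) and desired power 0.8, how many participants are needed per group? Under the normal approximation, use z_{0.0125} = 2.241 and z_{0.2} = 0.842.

Cohen's d = |M₁ − M₂| / SD_pooled = |77.8 − 54.7| / 23.6 = 23.1 / 23.6 = 0.979.
For two independent groups with equal n: n = 2·((z_{α/2} + z_β) / d)².
z_{α/2} + z_β = 2.241 + 0.842 = 3.083.
n = 2 × (3.083 / 0.979)² = 2 × 3.149² = 2 × 9.92 = 19.8.
Round up to the next whole participant.

n = 20 per group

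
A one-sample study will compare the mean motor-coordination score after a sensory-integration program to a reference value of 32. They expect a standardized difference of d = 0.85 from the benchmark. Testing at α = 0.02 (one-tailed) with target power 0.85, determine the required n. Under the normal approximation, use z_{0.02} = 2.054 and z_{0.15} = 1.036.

For a one-sample test: n = ((z_{α} + z_β) / d)².
z_{α} + z_β = 2.054 + 1.036 = 3.090.
n = (3.090 / 0.85)² = 3.635² = 13.22.
Round up.

n = 14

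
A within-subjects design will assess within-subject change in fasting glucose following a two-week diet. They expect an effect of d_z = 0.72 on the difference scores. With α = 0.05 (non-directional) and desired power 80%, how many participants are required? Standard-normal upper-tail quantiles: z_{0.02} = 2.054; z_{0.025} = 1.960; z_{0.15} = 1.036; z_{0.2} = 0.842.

n = 16 pairs

For a paired (one-sample on differences) test: n = ((z_{α/2} + z_β) / d)².
z_{α/2} + z_β = 1.960 + 0.842 = 2.802.
n = (2.802 / 0.72)² = 3.892² = 15.15.
Round up.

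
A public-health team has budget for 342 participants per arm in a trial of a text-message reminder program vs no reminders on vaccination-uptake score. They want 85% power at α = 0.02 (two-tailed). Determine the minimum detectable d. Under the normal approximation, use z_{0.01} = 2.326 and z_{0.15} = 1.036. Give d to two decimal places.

For two independent groups of n = 342 each: d_min = (z_{α/2} + z_β)·√(2/n).
z-sum = 2.326 + 1.036 = 3.362.
d_min = 3.362 × √(2/342) = 3.362 × 0.0765 = 0.257.

d_min ≈ 0.26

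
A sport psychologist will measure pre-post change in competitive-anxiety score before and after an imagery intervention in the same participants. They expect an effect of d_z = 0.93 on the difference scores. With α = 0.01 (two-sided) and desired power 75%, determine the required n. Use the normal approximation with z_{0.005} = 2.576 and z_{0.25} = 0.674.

For a paired (one-sample on differences) test: n = ((z_{α/2} + z_β) / d)².
z_{α/2} + z_β = 2.576 + 0.674 = 3.250.
n = (3.250 / 0.93)² = 3.495² = 12.21.
Round up.

n = 13 pairs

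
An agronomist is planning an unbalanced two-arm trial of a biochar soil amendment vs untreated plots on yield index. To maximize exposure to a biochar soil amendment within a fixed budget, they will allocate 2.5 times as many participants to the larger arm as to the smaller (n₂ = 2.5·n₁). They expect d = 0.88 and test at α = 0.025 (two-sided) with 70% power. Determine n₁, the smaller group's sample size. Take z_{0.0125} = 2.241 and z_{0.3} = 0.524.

With allocation ratio k = n₂/n₁ = 2.5, Var(x̄₁−x̄₂) = σ²(1/n₁ + 1/(k·n₁)) = σ²·(k+1)/(k·n₁).
So n₁ = (1 + 1/k)·((z_{α/2} + z_β)/d)² = 1.400 × (2.765/0.88)².
n₁ = 1.400 × 9.87 = 13.8.
Round up: n₁ = 14, giving n₂ = 2.5 × 14 = 35.

n₁ = 14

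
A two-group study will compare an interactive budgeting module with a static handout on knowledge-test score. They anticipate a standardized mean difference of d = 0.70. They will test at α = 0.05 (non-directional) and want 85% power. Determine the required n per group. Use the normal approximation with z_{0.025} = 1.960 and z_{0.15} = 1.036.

For two independent groups with equal n: n = 2·((z_{α/2} + z_β) / d)².
z_{α/2} + z_β = 1.960 + 1.036 = 2.996.
n = 2 × (2.996 / 0.70)² = 2 × 4.280² = 2 × 18.32 = 36.6.
Round up to the next whole participant.

n = 37 per group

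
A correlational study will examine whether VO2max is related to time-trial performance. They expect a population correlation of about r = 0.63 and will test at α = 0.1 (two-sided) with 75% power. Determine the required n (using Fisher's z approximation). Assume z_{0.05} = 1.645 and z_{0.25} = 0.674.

n = 13

Fisher's z: C = ½·ln((1+r)/(1−r)) = ½·ln(4.4054) = 0.7414.
n = ((z_{α/2} + z_β)/C)² + 3.
(1.645 + 0.674) / 0.7414 = 2.319 / 0.7414 = 3.128.
n = 3.128² + 3 = 9.78 + 3 = 12.8.
Round up.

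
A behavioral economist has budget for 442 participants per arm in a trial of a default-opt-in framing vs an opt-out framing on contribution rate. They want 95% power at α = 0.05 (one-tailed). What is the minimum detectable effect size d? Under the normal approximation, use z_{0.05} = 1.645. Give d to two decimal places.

For two independent groups of n = 442 each: d_min = (z_{α} + z_β)·√(2/n).
z-sum = 1.645 + 1.645 = 3.290.
d_min = 3.290 × √(2/442) = 3.290 × 0.0673 = 0.221.

d_min ≈ 0.22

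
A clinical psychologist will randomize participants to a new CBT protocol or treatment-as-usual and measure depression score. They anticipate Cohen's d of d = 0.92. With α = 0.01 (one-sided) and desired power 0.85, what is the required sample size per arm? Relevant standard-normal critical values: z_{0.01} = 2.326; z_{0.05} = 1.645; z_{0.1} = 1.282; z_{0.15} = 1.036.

For two independent groups with equal n: n = 2·((z_{α} + z_β) / d)².
z_{α} + z_β = 2.326 + 1.036 = 3.362.
n = 2 × (3.362 / 0.92)² = 2 × 3.654² = 2 × 13.35 = 26.7.
Round up to the next whole participant.

n = 27 per group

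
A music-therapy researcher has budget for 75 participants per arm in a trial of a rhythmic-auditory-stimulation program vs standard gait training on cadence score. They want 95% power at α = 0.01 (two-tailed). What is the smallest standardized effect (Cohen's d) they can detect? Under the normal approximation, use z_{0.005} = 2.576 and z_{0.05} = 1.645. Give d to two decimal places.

For two independent groups of n = 75 each: d_min = (z_{α/2} + z_β)·√(2/n).
z-sum = 2.576 + 1.645 = 4.221.
d_min = 4.221 × √(2/75) = 4.221 × 0.1633 = 0.689.

d_min ≈ 0.69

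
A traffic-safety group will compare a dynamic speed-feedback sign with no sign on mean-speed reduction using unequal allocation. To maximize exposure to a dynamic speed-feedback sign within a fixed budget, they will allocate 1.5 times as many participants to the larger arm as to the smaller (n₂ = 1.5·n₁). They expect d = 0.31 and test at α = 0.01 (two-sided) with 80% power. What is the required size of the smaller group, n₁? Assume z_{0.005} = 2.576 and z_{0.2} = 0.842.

n₁ = 203

With allocation ratio k = n₂/n₁ = 1.5, Var(x̄₁−x̄₂) = σ²(1/n₁ + 1/(k·n₁)) = σ²·(k+1)/(k·n₁).
So n₁ = (1 + 1/k)·((z_{α/2} + z_β)/d)² = 1.667 × (3.418/0.31)².
n₁ = 1.667 × 121.57 = 202.6.
Round up: n₁ = 203, giving n₂ = ⌈1.5 × 203⌉ = ⌈304.5⌉ = 305.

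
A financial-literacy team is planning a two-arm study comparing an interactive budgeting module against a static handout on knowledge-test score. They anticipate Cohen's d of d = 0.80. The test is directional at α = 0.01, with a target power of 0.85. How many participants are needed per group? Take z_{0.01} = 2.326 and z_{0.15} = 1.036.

For two independent groups with equal n: n = 2·((z_{α} + z_β) / d)².
z_{α} + z_β = 2.326 + 1.036 = 3.362.
n = 2 × (3.362 / 0.80)² = 2 × 4.202² = 2 × 17.66 = 35.3.
Round up to the next whole participant.

n = 36 per group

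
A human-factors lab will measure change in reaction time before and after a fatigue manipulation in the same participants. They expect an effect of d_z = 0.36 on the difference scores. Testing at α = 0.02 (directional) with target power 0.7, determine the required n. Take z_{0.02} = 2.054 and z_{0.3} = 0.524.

n = 52 pairs

For a paired (one-sample on differences) test: n = ((z_{α} + z_β) / d)².
z_{α} + z_β = 2.054 + 0.524 = 2.578.
n = (2.578 / 0.36)² = 7.161² = 51.28.
Round up.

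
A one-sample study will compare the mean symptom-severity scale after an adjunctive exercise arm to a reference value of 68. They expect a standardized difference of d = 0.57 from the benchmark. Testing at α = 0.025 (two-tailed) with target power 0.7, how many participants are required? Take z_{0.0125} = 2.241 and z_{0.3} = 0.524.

For a one-sample test: n = ((z_{α/2} + z_β) / d)².
z_{α/2} + z_β = 2.241 + 0.524 = 2.765.
n = (2.765 / 0.57)² = 4.851² = 23.53.
Round up.

n = 24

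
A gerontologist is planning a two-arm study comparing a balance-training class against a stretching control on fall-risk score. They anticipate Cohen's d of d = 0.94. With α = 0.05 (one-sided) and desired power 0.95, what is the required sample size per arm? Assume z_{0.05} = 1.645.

For two independent groups with equal n: n = 2·((z_{α} + z_β) / d)².
z_{α} + z_β = 1.645 + 1.645 = 3.290.
n = 2 × (3.290 / 0.94)² = 2 × 3.500² = 2 × 12.25 = 24.5.
Round up to the next whole participant.

n = 25 per group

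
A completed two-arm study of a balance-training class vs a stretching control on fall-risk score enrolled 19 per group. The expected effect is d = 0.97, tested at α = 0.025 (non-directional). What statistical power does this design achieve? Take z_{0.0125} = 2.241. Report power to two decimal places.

For two equal groups, power = Φ(d·√(n/2) − z_{α/2}).
d·√(n/2) = 0.97 × √(19/2) = 0.97 × 3.082 = 2.990.
z_β = 2.990 − 2.241 = 0.749.
Power = Φ(0.749) = 0.773.

power ≈ 0.77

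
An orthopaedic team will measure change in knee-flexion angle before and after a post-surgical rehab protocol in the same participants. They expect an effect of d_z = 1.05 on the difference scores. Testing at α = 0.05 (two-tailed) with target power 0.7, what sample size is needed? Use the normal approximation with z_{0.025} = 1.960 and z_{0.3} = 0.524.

For a paired (one-sample on differences) test: n = ((z_{α/2} + z_β) / d)².
z_{α/2} + z_β = 1.960 + 0.524 = 2.484.
n = (2.484 / 1.05)² = 2.366² = 5.60.
Round up.

n = 6 pairs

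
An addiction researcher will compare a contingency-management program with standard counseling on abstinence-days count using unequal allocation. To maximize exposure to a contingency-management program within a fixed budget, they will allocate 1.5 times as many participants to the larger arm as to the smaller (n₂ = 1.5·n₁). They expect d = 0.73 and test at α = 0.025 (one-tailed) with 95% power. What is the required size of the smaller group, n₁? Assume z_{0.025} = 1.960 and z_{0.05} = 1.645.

With allocation ratio k = n₂/n₁ = 1.5, Var(x̄₁−x̄₂) = σ²(1/n₁ + 1/(k·n₁)) = σ²·(k+1)/(k·n₁).
So n₁ = (1 + 1/k)·((z_{α} + z_β)/d)² = 1.667 × (3.605/0.73)².
n₁ = 1.667 × 24.39 = 40.6.
Round up: n₁ = 41, giving n₂ = ⌈1.5 × 41⌉ = ⌈61.5⌉ = 62.

n₁ = 41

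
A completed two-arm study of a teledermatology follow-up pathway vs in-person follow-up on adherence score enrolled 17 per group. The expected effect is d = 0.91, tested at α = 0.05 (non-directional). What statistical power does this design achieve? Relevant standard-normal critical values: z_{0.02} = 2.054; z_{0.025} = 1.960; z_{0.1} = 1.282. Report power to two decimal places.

For two equal groups, power = Φ(d·√(n/2) − z_{α/2}).
d·√(n/2) = 0.91 × √(17/2) = 0.91 × 2.915 = 2.653.
z_β = 2.653 − 1.960 = 0.693.
Power = Φ(0.693) = 0.756.

power ≈ 0.76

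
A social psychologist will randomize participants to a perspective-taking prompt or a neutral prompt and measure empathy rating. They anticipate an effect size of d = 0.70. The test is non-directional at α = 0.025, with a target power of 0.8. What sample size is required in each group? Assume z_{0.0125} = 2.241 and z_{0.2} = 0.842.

For two independent groups with equal n: n = 2·((z_{α/2} + z_β) / d)².
z_{α/2} + z_β = 2.241 + 0.842 = 3.083.
n = 2 × (3.083 / 0.70)² = 2 × 4.404² = 2 × 19.40 = 38.8.
Round up to the next whole participant.

n = 39 per group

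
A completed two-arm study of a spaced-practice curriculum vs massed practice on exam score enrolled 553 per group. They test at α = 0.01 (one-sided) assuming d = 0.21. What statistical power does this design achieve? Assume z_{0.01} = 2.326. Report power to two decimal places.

power ≈ 0.88

For two equal groups, power = Φ(d·√(n/2) − z_{α}).
d·√(n/2) = 0.21 × √(553/2) = 0.21 × 16.628 = 3.492.
z_β = 3.492 − 2.326 = 1.166.
Power = Φ(1.166) = 0.878.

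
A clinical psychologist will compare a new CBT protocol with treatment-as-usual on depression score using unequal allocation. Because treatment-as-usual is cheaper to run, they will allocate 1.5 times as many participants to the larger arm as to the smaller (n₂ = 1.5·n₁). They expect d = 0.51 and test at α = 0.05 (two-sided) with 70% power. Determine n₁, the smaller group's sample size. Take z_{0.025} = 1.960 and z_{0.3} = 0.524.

With allocation ratio k = n₂/n₁ = 1.5, Var(x̄₁−x̄₂) = σ²(1/n₁ + 1/(k·n₁)) = σ²·(k+1)/(k·n₁).
So n₁ = (1 + 1/k)·((z_{α/2} + z_β)/d)² = 1.667 × (2.484/0.51)².
n₁ = 1.667 × 23.72 = 39.5.
Round up: n₁ = 40, giving n₂ = 1.5 × 40 = 60.

n₁ = 40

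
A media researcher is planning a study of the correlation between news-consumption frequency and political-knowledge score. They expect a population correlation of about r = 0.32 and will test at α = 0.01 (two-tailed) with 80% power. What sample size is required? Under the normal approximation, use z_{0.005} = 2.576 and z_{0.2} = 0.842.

n = 110

Fisher's z: C = ½·ln((1+r)/(1−r)) = ½·ln(1.9412) = 0.3316.
n = ((z_{α/2} + z_β)/C)² + 3.
(2.576 + 0.842) / 0.3316 = 3.418 / 0.3316 = 10.308.
n = 10.308² + 3 = 106.25 + 3 = 109.2.
Round up.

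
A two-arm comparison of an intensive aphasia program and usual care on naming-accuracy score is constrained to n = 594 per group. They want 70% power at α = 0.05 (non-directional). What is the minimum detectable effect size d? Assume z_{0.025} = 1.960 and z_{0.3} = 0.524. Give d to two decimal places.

d_min ≈ 0.14

For two independent groups of n = 594 each: d_min = (z_{α/2} + z_β)·√(2/n).
z-sum = 1.960 + 0.524 = 2.484.
d_min = 2.484 × √(2/594) = 2.484 × 0.0580 = 0.144.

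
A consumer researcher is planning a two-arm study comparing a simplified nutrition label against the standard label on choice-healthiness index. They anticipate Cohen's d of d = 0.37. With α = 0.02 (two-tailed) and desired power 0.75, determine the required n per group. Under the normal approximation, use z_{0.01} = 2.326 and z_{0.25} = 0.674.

For two independent groups with equal n: n = 2·((z_{α/2} + z_β) / d)².
z_{α/2} + z_β = 2.326 + 0.674 = 3.000.
n = 2 × (3.000 / 0.37)² = 2 × 8.108² = 2 × 65.74 = 131.5.
Round up to the next whole participant.

n = 132 per group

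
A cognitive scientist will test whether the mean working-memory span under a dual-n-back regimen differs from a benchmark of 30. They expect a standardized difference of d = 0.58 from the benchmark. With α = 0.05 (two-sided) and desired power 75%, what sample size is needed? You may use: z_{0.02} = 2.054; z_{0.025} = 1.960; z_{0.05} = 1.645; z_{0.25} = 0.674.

n = 21

For a one-sample test: n = ((z_{α/2} + z_β) / d)².
z_{α/2} + z_β = 1.960 + 0.674 = 2.634.
n = (2.634 / 0.58)² = 4.541² = 20.62.
Round up.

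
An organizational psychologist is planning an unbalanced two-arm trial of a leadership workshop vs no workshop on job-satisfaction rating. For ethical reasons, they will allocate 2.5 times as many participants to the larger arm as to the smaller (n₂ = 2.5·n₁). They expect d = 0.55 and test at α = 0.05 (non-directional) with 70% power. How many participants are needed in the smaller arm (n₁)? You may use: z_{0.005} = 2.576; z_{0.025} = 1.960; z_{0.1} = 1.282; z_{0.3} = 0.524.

n₁ = 29

With allocation ratio k = n₂/n₁ = 2.5, Var(x̄₁−x̄₂) = σ²(1/n₁ + 1/(k·n₁)) = σ²·(k+1)/(k·n₁).
So n₁ = (1 + 1/k)·((z_{α/2} + z_β)/d)² = 1.400 × (2.484/0.55)².
n₁ = 1.400 × 20.40 = 28.6.
Round up: n₁ = 29, giving n₂ = ⌈2.5 × 29⌉ = ⌈72.5⌉ = 73.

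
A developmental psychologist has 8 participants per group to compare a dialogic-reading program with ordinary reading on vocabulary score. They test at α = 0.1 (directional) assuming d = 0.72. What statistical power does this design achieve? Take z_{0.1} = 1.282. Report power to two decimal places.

For two equal groups, power = Φ(d·√(n/2) − z_{α}).
d·√(n/2) = 0.72 × √(8/2) = 0.72 × 2.000 = 1.440.
z_β = 1.440 − 1.282 = 0.158.
Power = Φ(0.158) = 0.563.

power ≈ 0.56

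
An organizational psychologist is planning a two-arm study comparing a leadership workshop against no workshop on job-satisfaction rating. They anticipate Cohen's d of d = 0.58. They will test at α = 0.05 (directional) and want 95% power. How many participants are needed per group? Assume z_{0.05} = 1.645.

For two independent groups with equal n: n = 2·((z_{α} + z_β) / d)².
z_{α} + z_β = 1.645 + 1.645 = 3.290.
n = 2 × (3.290 / 0.58)² = 2 × 5.672² = 2 × 32.18 = 64.4.
Round up to the next whole participant.

n = 65 per group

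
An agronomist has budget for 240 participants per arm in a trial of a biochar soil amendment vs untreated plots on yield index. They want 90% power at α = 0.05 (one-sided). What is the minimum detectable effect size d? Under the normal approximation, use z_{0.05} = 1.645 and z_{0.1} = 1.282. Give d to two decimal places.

For two independent groups of n = 240 each: d_min = (z_{α} + z_β)·√(2/n).
z-sum = 1.645 + 1.282 = 2.927.
d_min = 2.927 × √(2/240) = 2.927 × 0.0913 = 0.267.

d_min ≈ 0.27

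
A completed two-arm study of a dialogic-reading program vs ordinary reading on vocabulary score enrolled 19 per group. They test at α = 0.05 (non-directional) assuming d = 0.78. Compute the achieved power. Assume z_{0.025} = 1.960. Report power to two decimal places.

power ≈ 0.67

For two equal groups, power = Φ(d·√(n/2) − z_{α/2}).
d·√(n/2) = 0.78 × √(19/2) = 0.78 × 3.082 = 2.404.
z_β = 2.404 − 1.960 = 0.444.
Power = Φ(0.444) = 0.672.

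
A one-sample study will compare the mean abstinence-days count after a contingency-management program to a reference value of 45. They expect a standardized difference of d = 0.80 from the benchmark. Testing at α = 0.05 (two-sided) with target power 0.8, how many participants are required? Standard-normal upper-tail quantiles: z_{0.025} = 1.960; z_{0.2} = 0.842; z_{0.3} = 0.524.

n = 13

For a one-sample test: n = ((z_{α/2} + z_β) / d)².
z_{α/2} + z_β = 1.960 + 0.842 = 2.802.
n = (2.802 / 0.80)² = 3.502² = 12.27.
Round up.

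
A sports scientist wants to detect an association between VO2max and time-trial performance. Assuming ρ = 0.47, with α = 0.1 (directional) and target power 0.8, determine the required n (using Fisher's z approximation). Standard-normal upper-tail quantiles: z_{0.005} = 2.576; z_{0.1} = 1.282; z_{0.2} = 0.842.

Fisher's z: C = ½·ln((1+r)/(1−r)) = ½·ln(2.7736) = 0.5101.
n = ((z_{α} + z_β)/C)² + 3.
(1.282 + 0.842) / 0.5101 = 2.124 / 0.5101 = 4.164.
n = 4.164² + 3 = 17.34 + 3 = 20.3.
Round up.

n = 21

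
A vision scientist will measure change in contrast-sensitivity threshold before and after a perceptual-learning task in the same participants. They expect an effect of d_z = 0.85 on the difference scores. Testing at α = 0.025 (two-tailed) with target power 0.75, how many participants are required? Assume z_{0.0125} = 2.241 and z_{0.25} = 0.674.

n = 12 pairs

For a paired (one-sample on differences) test: n = ((z_{α/2} + z_β) / d)².
z_{α/2} + z_β = 2.241 + 0.674 = 2.915.
n = (2.915 / 0.85)² = 3.429² = 11.76.
Round up.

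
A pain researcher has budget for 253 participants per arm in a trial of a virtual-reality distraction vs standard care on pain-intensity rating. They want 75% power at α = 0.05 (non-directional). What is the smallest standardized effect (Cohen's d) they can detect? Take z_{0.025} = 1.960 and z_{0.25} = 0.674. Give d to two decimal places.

For two independent groups of n = 253 each: d_min = (z_{α/2} + z_β)·√(2/n).
z-sum = 1.960 + 0.674 = 2.634.
d_min = 2.634 × √(2/253) = 2.634 × 0.0889 = 0.234.

d_min ≈ 0.23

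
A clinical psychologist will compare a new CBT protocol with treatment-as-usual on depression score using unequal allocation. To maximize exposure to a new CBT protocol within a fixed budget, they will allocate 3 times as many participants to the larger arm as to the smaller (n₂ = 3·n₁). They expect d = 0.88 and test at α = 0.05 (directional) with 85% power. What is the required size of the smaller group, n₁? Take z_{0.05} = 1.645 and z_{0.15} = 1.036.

With allocation ratio k = n₂/n₁ = 3, Var(x̄₁−x̄₂) = σ²(1/n₁ + 1/(k·n₁)) = σ²·(k+1)/(k·n₁).
So n₁ = (1 + 1/k)·((z_{α} + z_β)/d)² = 1.333 × (2.681/0.88)².
n₁ = 1.333 × 9.28 = 12.4.
Round up: n₁ = 13, giving n₂ = 3 × 13 = 39.

n₁ = 13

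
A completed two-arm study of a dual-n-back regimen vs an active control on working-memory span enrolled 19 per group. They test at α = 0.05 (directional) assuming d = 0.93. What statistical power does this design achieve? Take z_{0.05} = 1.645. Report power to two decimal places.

power ≈ 0.89

For two equal groups, power = Φ(d·√(n/2) − z_{α}).
d·√(n/2) = 0.93 × √(19/2) = 0.93 × 3.082 = 2.866.
z_β = 2.866 − 1.645 = 1.221.
Power = Φ(1.221) = 0.889.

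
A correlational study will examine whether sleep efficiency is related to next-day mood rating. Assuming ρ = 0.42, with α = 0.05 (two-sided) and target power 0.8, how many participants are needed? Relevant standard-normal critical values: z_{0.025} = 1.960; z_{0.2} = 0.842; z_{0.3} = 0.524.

Fisher's z: C = ½·ln((1+r)/(1−r)) = ½·ln(2.4483) = 0.4477.
n = ((z_{α/2} + z_β)/C)² + 3.
(1.960 + 0.842) / 0.4477 = 2.802 / 0.4477 = 6.259.
n = 6.259² + 3 = 39.17 + 3 = 42.2.
Round up.

n = 43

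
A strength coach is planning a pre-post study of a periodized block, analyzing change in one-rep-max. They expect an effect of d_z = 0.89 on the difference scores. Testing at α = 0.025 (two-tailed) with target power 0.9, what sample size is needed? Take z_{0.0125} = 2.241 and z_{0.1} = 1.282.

For a paired (one-sample on differences) test: n = ((z_{α/2} + z_β) / d)².
z_{α/2} + z_β = 2.241 + 1.282 = 3.523.
n = (3.523 / 0.89)² = 3.958² = 15.67.
Round up.

n = 16 pairs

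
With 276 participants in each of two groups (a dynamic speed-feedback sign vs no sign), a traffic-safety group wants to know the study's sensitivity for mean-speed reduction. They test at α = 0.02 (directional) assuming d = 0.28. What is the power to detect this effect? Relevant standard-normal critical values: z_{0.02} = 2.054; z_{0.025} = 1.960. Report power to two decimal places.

power ≈ 0.89

For two equal groups, power = Φ(d·√(n/2) − z_{α}).
d·√(n/2) = 0.28 × √(276/2) = 0.28 × 11.747 = 3.289.
z_β = 3.289 − 2.054 = 1.235.
Power = Φ(1.235) = 0.892.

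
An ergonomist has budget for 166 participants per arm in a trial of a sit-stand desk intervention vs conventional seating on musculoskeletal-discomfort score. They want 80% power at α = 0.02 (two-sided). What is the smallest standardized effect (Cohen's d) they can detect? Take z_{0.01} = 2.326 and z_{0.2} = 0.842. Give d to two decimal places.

For two independent groups of n = 166 each: d_min = (z_{α/2} + z_β)·√(2/n).
z-sum = 2.326 + 0.842 = 3.168.
d_min = 3.168 × √(2/166) = 3.168 × 0.1098 = 0.348.

d_min ≈ 0.35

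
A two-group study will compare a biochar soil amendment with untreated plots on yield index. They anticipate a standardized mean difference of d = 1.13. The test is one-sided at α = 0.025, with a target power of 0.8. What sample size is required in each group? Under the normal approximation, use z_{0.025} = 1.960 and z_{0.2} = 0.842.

For two independent groups with equal n: n = 2·((z_{α} + z_β) / d)².
z_{α} + z_β = 1.960 + 0.842 = 2.802.
n = 2 × (2.802 / 1.13)² = 2 × 2.480² = 2 × 6.15 = 12.3.
Round up to the next whole participant.

n = 13 per group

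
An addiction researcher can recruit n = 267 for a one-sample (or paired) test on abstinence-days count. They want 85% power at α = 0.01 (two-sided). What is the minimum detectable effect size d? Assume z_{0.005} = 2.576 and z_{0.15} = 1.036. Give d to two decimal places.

For a single sample (or paired design) of n = 267: d_min = (z_{α/2} + z_β)/√n.
z-sum = 2.576 + 1.036 = 3.612.
d_min = 3.612 / √267 = 3.612 / 16.340 = 0.221.

d_min ≈ 0.22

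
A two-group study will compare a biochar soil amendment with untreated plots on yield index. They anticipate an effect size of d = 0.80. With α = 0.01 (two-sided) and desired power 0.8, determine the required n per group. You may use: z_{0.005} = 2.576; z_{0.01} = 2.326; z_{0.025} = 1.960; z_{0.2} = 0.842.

For two independent groups with equal n: n = 2·((z_{α/2} + z_β) / d)².
z_{α/2} + z_β = 2.576 + 0.842 = 3.418.
n = 2 × (3.418 / 0.80)² = 2 × 4.272² = 2 × 18.25 = 36.5.
Round up to the next whole participant.

n = 37 per group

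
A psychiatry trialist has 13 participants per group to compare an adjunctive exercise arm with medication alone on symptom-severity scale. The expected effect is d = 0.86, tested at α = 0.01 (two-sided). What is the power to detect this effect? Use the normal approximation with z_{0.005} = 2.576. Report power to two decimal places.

power ≈ 0.35

For two equal groups, power = Φ(d·√(n/2) − z_{α/2}).
d·√(n/2) = 0.86 × √(13/2) = 0.86 × 2.550 = 2.193.
z_β = 2.193 − 2.576 = -0.383.
Power = Φ(-0.383) = 0.351.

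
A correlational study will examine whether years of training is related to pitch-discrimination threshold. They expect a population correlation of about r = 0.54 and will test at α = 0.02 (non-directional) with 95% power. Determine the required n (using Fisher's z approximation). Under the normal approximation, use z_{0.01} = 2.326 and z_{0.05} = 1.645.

n = 47

Fisher's z: C = ½·ln((1+r)/(1−r)) = ½·ln(3.3478) = 0.6042.
n = ((z_{α/2} + z_β)/C)² + 3.
(2.326 + 1.645) / 0.6042 = 3.971 / 0.6042 = 6.572.
n = 6.572² + 3 = 43.20 + 3 = 46.2.
Round up.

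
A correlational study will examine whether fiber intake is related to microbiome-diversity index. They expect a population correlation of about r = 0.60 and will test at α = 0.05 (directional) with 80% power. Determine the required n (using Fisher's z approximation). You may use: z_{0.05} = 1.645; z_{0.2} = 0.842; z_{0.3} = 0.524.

n = 16

Fisher's z: C = ½·ln((1+r)/(1−r)) = ½·ln(4.0000) = 0.6931.
n = ((z_{α} + z_β)/C)² + 3.
(1.645 + 0.842) / 0.6931 = 2.487 / 0.6931 = 3.588.
n = 3.588² + 3 = 12.88 + 3 = 15.9.
Round up.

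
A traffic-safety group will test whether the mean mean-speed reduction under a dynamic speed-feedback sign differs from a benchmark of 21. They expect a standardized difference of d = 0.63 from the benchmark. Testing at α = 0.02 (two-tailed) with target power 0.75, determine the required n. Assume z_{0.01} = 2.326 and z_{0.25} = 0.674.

For a one-sample test: n = ((z_{α/2} + z_β) / d)².
z_{α/2} + z_β = 2.326 + 0.674 = 3.000.
n = (3.000 / 0.63)² = 4.762² = 22.68.
Round up.

n = 23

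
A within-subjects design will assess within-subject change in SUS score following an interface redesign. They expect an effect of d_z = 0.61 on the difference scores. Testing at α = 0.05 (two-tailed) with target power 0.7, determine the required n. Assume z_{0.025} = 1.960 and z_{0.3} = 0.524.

n = 17 pairs

For a paired (one-sample on differences) test: n = ((z_{α/2} + z_β) / d)².
z_{α/2} + z_β = 1.960 + 0.524 = 2.484.
n = (2.484 / 0.61)² = 4.072² = 16.58.
Round up.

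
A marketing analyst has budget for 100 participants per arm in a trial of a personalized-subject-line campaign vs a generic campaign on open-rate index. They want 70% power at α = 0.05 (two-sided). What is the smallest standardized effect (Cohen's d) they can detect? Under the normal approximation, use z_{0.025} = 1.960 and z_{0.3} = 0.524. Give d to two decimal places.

d_min ≈ 0.35

For two independent groups of n = 100 each: d_min = (z_{α/2} + z_β)·√(2/n).
z-sum = 1.960 + 0.524 = 2.484.
d_min = 2.484 × √(2/100) = 2.484 × 0.1414 = 0.351.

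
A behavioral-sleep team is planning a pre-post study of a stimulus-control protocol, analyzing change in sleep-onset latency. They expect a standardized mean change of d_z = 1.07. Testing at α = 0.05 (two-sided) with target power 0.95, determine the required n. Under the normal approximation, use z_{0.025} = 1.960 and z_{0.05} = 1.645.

For a paired (one-sample on differences) test: n = ((z_{α/2} + z_β) / d)².
z_{α/2} + z_β = 1.960 + 1.645 = 3.605.
n = (3.605 / 1.07)² = 3.369² = 11.35.
Round up.

n = 12 pairs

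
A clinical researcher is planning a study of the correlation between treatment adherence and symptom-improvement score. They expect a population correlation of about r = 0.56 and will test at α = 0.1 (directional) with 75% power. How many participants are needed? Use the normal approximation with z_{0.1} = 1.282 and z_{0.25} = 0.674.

Fisher's z: C = ½·ln((1+r)/(1−r)) = ½·ln(3.5455) = 0.6328.
n = ((z_{α} + z_β)/C)² + 3.
(1.282 + 0.674) / 0.6328 = 1.956 / 0.6328 = 3.091.
n = 3.091² + 3 = 9.55 + 3 = 12.6.
Round up.

n = 13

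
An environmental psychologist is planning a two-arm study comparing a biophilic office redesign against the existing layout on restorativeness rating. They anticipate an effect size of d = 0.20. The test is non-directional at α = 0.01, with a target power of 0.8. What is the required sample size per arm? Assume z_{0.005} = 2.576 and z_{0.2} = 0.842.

n = 585 per group

For two independent groups with equal n: n = 2·((z_{α/2} + z_β) / d)².
z_{α/2} + z_β = 2.576 + 0.842 = 3.418.
n = 2 × (3.418 / 0.20)² = 2 × 17.090² = 2 × 292.07 = 584.1.
Round up to the next whole participant.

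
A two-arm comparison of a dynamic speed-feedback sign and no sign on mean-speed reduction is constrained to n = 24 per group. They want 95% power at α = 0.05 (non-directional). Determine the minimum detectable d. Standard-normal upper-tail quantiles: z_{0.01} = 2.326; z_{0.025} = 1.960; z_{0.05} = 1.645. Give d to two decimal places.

d_min ≈ 1.04

For two independent groups of n = 24 each: d_min = (z_{α/2} + z_β)·√(2/n).
z-sum = 1.960 + 1.645 = 3.605.
d_min = 3.605 × √(2/24) = 3.605 × 0.2887 = 1.041.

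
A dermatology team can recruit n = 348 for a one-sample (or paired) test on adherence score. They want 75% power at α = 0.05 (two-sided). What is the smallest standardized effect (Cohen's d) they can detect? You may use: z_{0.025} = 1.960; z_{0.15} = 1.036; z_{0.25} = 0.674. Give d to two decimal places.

For a single sample (or paired design) of n = 348: d_min = (z_{α/2} + z_β)/√n.
z-sum = 1.960 + 0.674 = 2.634.
d_min = 2.634 / √348 = 2.634 / 18.655 = 0.141.

d_min ≈ 0.14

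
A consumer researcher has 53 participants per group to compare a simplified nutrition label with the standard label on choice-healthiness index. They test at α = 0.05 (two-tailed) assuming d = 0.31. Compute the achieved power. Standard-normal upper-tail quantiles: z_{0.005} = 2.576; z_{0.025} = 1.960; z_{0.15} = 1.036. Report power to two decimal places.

power ≈ 0.36

For two equal groups, power = Φ(d·√(n/2) − z_{α/2}).
d·√(n/2) = 0.31 × √(53/2) = 0.31 × 5.148 = 1.596.
z_β = 1.596 − 1.960 = -0.364.
Power = Φ(-0.364) = 0.358.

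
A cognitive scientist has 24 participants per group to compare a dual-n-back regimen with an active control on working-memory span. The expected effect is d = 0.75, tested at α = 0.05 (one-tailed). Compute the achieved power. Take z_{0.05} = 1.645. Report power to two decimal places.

For two equal groups, power = Φ(d·√(n/2) − z_{α}).
d·√(n/2) = 0.75 × √(24/2) = 0.75 × 3.464 = 2.598.
z_β = 2.598 − 1.645 = 0.953.
Power = Φ(0.953) = 0.830.

power ≈ 0.83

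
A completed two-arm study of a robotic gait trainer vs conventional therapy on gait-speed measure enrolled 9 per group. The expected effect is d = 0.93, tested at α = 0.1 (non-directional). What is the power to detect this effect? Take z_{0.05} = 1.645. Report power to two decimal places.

power ≈ 0.63

For two equal groups, power = Φ(d·√(n/2) − z_{α/2}).
d·√(n/2) = 0.93 × √(9/2) = 0.93 × 2.121 = 1.973.
z_β = 1.973 − 1.645 = 0.328.
Power = Φ(0.328) = 0.628.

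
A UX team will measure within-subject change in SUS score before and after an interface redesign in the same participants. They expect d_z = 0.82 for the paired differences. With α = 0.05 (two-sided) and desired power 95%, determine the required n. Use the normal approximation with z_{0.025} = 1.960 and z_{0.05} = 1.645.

For a paired (one-sample on differences) test: n = ((z_{α/2} + z_β) / d)².
z_{α/2} + z_β = 1.960 + 1.645 = 3.605.
n = (3.605 / 0.82)² = 4.396² = 19.33.
Round up.

n = 20 pairs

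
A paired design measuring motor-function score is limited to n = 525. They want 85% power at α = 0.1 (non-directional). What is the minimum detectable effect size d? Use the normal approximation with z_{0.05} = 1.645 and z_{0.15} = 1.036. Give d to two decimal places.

For a single sample (or paired design) of n = 525: d_min = (z_{α/2} + z_β)/√n.
z-sum = 1.645 + 1.036 = 2.681.
d_min = 2.681 / √525 = 2.681 / 22.913 = 0.117.

d_min ≈ 0.12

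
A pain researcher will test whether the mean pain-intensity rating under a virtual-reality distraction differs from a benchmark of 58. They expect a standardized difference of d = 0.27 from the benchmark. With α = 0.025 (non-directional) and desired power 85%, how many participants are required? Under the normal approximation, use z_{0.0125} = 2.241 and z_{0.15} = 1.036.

n = 148

For a one-sample test: n = ((z_{α/2} + z_β) / d)².
z_{α/2} + z_β = 2.241 + 1.036 = 3.277.
n = (3.277 / 0.27)² = 12.137² = 147.31.
Round up.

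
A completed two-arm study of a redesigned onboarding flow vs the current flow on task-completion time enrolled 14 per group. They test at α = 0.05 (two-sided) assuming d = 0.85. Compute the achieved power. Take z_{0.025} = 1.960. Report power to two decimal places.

power ≈ 0.61

For two equal groups, power = Φ(d·√(n/2) − z_{α/2}).
d·√(n/2) = 0.85 × √(14/2) = 0.85 × 2.646 = 2.249.
z_β = 2.249 − 1.960 = 0.289.
Power = Φ(0.289) = 0.614.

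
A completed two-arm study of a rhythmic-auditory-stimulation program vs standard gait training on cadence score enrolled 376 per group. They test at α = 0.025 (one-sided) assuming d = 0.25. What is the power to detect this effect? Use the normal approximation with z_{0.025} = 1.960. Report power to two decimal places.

power ≈ 0.93

For two equal groups, power = Φ(d·√(n/2) − z_{α}).
d·√(n/2) = 0.25 × √(376/2) = 0.25 × 13.711 = 3.428.
z_β = 3.428 − 1.960 = 1.468.
Power = Φ(1.468) = 0.929.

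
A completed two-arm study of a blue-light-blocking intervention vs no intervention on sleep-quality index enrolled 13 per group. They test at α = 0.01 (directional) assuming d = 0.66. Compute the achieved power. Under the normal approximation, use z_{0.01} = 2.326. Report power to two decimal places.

power ≈ 0.26

For two equal groups, power = Φ(d·√(n/2) − z_{α}).
d·√(n/2) = 0.66 × √(13/2) = 0.66 × 2.550 = 1.683.
z_β = 1.683 − 2.326 = -0.643.
Power = Φ(-0.643) = 0.260.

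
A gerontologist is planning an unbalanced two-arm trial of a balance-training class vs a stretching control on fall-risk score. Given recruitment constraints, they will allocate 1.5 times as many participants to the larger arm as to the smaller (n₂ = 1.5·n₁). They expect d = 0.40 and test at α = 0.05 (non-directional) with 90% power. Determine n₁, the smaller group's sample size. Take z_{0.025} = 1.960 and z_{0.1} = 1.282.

With allocation ratio k = n₂/n₁ = 1.5, Var(x̄₁−x̄₂) = σ²(1/n₁ + 1/(k·n₁)) = σ²·(k+1)/(k·n₁).
So n₁ = (1 + 1/k)·((z_{α/2} + z_β)/d)² = 1.667 × (3.242/0.40)².
n₁ = 1.667 × 65.69 = 109.5.
Round up: n₁ = 110, giving n₂ = 1.5 × 110 = 165.

n₁ = 110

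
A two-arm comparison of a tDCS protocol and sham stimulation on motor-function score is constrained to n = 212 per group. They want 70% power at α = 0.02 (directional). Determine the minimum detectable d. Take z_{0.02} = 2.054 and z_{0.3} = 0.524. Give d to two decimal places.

For two independent groups of n = 212 each: d_min = (z_{α} + z_β)·√(2/n).
z-sum = 2.054 + 0.524 = 2.578.
d_min = 2.578 × √(2/212) = 2.578 × 0.0971 = 0.250.

d_min ≈ 0.25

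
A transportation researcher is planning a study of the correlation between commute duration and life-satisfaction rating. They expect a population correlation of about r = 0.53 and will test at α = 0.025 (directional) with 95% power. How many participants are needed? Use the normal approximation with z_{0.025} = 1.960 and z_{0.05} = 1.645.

Fisher's z: C = ½·ln((1+r)/(1−r)) = ½·ln(3.2553) = 0.5901.
n = ((z_{α} + z_β)/C)² + 3.
(1.960 + 1.645) / 0.5901 = 3.605 / 0.5901 = 6.109.
n = 6.109² + 3 = 37.32 + 3 = 40.3.
Round up.

n = 41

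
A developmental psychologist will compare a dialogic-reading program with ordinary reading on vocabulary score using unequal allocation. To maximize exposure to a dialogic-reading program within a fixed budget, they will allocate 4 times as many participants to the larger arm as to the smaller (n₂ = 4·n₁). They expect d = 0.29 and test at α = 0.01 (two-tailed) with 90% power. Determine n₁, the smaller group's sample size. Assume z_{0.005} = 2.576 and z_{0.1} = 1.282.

n₁ = 222

With allocation ratio k = n₂/n₁ = 4, Var(x̄₁−x̄₂) = σ²(1/n₁ + 1/(k·n₁)) = σ²·(k+1)/(k·n₁).
So n₁ = (1 + 1/k)·((z_{α/2} + z_β)/d)² = 1.250 × (3.858/0.29)².
n₁ = 1.250 × 176.98 = 221.2.
Round up: n₁ = 222, giving n₂ = 4 × 222 = 888.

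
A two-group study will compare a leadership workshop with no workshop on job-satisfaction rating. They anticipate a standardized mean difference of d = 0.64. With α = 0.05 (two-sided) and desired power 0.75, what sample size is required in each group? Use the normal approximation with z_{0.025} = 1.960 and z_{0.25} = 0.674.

For two independent groups with equal n: n = 2·((z_{α/2} + z_β) / d)².
z_{α/2} + z_β = 1.960 + 0.674 = 2.634.
n = 2 × (2.634 / 0.64)² = 2 × 4.116² = 2 × 16.94 = 33.9.
Round up to the next whole participant.

n = 34 per group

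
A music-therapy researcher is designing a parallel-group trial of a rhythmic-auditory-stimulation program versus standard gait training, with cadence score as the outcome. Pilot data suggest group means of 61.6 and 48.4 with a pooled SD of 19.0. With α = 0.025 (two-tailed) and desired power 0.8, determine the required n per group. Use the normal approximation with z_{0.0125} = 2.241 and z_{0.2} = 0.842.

n = 40 per group

Cohen's d = |M₁ − M₂| / SD_pooled = |61.6 − 48.4| / 19.0 = 13.2 / 19.0 = 0.695.
For two independent groups with equal n: n = 2·((z_{α/2} + z_β) / d)².
z_{α/2} + z_β = 2.241 + 0.842 = 3.083.
n = 2 × (3.083 / 0.695)² = 2 × 4.436² = 2 × 19.68 = 39.4.
Round up to the next whole participant.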